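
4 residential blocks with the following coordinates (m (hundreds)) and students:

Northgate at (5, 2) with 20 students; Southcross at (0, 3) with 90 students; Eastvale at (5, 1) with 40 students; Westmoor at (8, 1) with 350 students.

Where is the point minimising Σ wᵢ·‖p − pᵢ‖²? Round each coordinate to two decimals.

(6.20, 1.40)

The minimiser of Σwᵢ‖p−pᵢ‖² is the weighted centroid p* = (Σwᵢpᵢ)/(Σwᵢ).
Σwᵢ = 500.
Σwᵢxᵢ = 20·5 + 90·0 + 40·5 + 350·8 = 3100.
Σwᵢyᵢ = 20·2 + 90·3 + 40·1 + 350·1 = 700.
x* = 3100/500 = 6.20, y* = 700/500 = 1.40.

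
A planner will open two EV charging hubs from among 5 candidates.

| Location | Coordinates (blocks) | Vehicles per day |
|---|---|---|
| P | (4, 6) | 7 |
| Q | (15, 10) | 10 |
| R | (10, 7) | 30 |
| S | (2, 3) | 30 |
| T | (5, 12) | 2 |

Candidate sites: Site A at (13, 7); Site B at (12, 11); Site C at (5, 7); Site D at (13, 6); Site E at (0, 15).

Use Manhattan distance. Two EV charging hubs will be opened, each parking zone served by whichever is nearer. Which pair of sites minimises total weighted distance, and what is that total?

{Site A, Site C}, total 374

Evaluate every pair (each demand assigned to the nearer of the two):
  {Site A, Site C}: total = 374
  {Site C, Site D}: total = 414
  {Site B, Site C}: total = 424
  {Site C, Site E}: total = 514
  {Site A, Site E}: total = 646
  {Site A, Site D}: total = 649
  {Site B, Site D}: total = 659
  {Site A, Site B}: total = 666
  {Site D, Site E}: total = 679
  {Site B, Site E}: total = 747
Best pair: {Site A, Site C} with total 374.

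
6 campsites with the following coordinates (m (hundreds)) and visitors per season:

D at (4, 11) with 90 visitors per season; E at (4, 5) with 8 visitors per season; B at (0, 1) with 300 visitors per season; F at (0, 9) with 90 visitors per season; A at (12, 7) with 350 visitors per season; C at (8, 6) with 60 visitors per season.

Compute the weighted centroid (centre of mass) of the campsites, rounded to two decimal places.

The minimiser of Σwᵢ‖p−pᵢ‖² is the weighted centroid p* = (Σwᵢpᵢ)/(Σwᵢ).
Σwᵢ = 898.
Σwᵢxᵢ = 90·4 + 8·4 + 300·0 + 90·0 + 350·12 + 60·8 = 5072.
Σwᵢyᵢ = 90·11 + 8·5 + 300·1 + 90·9 + 350·7 + 60·6 = 4950.
x* = 5072/898 = 5.65, y* = 4950/898 = 5.51.

(5.65, 5.51)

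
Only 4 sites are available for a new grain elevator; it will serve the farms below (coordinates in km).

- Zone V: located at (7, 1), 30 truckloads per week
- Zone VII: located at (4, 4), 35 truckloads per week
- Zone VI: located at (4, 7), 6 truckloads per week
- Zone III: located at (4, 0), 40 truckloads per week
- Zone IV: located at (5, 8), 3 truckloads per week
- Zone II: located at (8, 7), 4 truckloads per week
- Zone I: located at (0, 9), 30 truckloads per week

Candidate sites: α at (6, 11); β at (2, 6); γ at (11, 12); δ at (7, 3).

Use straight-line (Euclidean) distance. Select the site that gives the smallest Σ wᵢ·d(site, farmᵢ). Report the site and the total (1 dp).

δ, total 679.6 km

Total weighted distance at each candidate:
  α (6, 11): total = 1247.5
  β (2, 6): total = 720.8
  γ (11, 12): total = 1717.5
  δ (7, 3): total = 679.6
Minimum is at δ with total 679.6 km.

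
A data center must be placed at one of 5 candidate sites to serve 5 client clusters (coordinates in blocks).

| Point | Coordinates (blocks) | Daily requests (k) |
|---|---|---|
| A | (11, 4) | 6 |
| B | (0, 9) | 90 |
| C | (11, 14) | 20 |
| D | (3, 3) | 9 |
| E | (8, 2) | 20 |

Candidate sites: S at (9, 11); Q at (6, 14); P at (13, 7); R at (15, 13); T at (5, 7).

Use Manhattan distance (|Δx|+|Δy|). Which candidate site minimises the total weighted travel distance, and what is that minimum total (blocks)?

T, total 1158 blocks

Total weighted distance at each candidate:
  S (9, 11): total = 1470
  Q (6, 14): total = 1586
  P (13, 7): total = 1886
  R (15, 13): total = 2446
  T (5, 7): total = 1158
Minimum is at T with total 1158 blocks.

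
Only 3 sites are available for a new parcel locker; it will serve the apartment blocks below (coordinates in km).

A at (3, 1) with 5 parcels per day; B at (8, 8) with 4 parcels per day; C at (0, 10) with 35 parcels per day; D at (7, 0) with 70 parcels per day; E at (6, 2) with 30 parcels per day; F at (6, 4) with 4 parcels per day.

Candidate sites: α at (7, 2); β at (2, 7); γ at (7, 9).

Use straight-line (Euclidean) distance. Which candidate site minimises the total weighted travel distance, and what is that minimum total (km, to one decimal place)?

Total weighted distance at each candidate:
  α (7, 2): total = 595.9
  β (2, 7): total = 995.2
  γ (7, 9): total = 1160.4
Minimum is at α with total 595.9 km.

α, total 595.9 km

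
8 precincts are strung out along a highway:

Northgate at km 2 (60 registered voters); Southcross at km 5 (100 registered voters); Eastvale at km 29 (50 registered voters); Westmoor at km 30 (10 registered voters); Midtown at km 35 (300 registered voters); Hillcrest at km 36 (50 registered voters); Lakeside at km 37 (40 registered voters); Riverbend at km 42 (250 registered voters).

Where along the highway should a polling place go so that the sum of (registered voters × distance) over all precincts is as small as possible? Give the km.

For a sum of weighted absolute distances on a line, the optimum is the weighted median (not the mean). Total weight W = 860; half-weight = 430.
Sort by position and accumulate weight:
  km 2 (Northgate, w=60) → cum 60
  km 5 (Southcross, w=100) → cum 160
  km 29 (Eastvale, w=50) → cum 210
  km 30 (Westmoor, w=10) → cum 220
  km 35 (Midtown, w=300) → cum 520  ≥ 430 → median here
  km 36 (Hillcrest, w=50) → cum 570
  km 37 (Lakeside, w=40) → cum 610
  km 42 (Riverbend, w=250) → cum 860
Optimal location: km 35.

x = 35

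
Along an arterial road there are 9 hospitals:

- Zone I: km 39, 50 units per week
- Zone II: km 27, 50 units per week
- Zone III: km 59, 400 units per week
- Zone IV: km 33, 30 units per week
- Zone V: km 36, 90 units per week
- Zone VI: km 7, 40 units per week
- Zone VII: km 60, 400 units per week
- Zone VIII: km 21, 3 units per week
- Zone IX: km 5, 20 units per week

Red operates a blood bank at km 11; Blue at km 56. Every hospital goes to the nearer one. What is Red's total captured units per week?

The indifferent point is the midpoint (11+56)/2 = 33.5; hospitals left of it (closer to Red at 11) go to Red, those right go to Blue.
  Zone IX at 5 (w=20) → Red
  Zone VI at 7 (w=40) → Red
  Zone VIII at 21 (w=3) → Red
  Zone II at 27 (w=50) → Red
  Zone IV at 33 (w=30) → Red
  Zone V at 36 (w=90) → Blue
  Zone I at 39 (w=50) → Blue
  Zone III at 59 (w=400) → Blue
  Zone VII at 60 (w=400) → Blue
Red captures 143; Blue captures 940.

143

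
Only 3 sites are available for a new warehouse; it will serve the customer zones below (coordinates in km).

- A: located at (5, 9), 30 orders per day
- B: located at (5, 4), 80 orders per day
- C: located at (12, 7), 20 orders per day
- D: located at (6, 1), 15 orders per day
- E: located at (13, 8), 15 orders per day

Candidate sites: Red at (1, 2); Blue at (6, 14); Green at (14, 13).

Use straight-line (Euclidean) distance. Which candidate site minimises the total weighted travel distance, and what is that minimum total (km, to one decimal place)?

Red, total 1119.0 km

Total weighted distance at each candidate:
  Red (1, 2): total = 1119.0
  Blue (6, 14): total = 1474.6
  Green (14, 13): total = 1733.0
Minimum is at Red with total 1119.0 km.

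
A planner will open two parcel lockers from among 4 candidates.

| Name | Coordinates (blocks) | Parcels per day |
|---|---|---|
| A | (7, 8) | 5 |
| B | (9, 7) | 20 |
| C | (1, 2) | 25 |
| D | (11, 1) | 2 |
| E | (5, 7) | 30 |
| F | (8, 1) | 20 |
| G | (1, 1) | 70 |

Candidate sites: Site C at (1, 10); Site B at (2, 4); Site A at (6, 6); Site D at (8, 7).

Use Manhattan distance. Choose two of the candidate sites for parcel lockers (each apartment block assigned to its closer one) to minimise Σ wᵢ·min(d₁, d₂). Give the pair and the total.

Evaluate every pair (each demand assigned to the nearer of the two):
  {Site B, Site D}: total = 613
  {Site B, Site A}: total = 670
  {Site C, Site B}: total = 979
  {Site C, Site D}: total = 1088
  {Site C, Site A}: total = 1145
  {Site A, Site D}: total = 1153
Best pair: {Site B, Site D} with total 613.

{Site B, Site D}, total 613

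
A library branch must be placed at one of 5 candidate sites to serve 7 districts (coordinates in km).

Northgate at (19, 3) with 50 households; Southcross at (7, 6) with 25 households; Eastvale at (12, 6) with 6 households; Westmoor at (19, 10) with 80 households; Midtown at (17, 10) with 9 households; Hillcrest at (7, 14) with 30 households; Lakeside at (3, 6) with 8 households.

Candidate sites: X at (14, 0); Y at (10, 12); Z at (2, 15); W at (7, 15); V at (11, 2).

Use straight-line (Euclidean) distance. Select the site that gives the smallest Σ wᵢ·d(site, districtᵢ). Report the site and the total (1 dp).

Y, total 1827.1 km

Total weighted distance at each candidate:
  X (14, 0): total = 2118.2
  Y (10, 12): total = 1827.1
  Z (2, 15): total = 3163.9
  W (7, 15): total = 2384.7
  V (11, 2): total = 2015.4
Minimum is at Y with total 1827.1 km.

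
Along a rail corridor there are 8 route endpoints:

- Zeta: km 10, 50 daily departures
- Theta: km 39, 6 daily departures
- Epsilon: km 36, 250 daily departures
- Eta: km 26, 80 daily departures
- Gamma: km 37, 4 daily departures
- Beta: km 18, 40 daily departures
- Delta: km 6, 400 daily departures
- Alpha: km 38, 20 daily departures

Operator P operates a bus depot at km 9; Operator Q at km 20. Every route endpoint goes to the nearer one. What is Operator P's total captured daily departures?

450

The indifferent point is the midpoint (9+20)/2 = 14.5; route endpoints left of it (closer to Operator P at 9) go to Operator P, those right go to Operator Q.
  Delta at 6 (w=400) → Operator P
  Zeta at 10 (w=50) → Operator P
  Beta at 18 (w=40) → Operator Q
  Eta at 26 (w=80) → Operator Q
  Epsilon at 36 (w=250) → Operator Q
  Gamma at 37 (w=4) → Operator Q
  Alpha at 38 (w=20) → Operator Q
  Theta at 39 (w=6) → Operator Q
Operator P captures 450; Operator Q captures 400.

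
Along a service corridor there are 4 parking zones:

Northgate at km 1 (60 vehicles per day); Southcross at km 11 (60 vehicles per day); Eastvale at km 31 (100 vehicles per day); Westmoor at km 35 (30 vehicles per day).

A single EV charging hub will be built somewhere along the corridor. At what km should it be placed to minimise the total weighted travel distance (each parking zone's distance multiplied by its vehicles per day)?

For a sum of weighted absolute distances on a line, the optimum is the weighted median (not the mean). Total weight W = 250; half-weight = 125.
Sort by position and accumulate weight:
  km 1 (Northgate, w=60) → cum 60
  km 11 (Southcross, w=60) → cum 120
  km 31 (Eastvale, w=100) → cum 220  ≥ 125 → median here
  km 35 (Westmoor, w=30) → cum 250
Optimal location: km 31.

x = 31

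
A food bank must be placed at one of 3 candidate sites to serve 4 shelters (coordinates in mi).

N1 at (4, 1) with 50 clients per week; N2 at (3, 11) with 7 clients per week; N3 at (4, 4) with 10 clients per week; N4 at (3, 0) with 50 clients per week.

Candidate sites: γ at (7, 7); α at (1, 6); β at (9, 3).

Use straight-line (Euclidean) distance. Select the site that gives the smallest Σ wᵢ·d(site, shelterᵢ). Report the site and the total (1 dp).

α, total 681.5 mi

Total weighted distance at each candidate:
  γ (7, 7): total = 820.5
  α (1, 6): total = 681.5
  β (9, 3): total = 725.7
Minimum is at α with total 681.5 mi.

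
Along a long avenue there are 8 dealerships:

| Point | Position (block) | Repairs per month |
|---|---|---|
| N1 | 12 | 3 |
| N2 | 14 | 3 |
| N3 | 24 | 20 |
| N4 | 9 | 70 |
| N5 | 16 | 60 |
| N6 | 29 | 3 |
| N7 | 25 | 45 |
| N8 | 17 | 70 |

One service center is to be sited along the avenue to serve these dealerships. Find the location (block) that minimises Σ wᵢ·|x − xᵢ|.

x = 17

For a sum of weighted absolute distances on a line, the optimum is the weighted median (not the mean). Total weight W = 274; half-weight = 137.
Sort by position and accumulate weight:
  block 9 (N4, w=70) → cum 70
  block 12 (N1, w=3) → cum 73
  block 14 (N2, w=3) → cum 76
  block 16 (N5, w=60) → cum 136
  block 17 (N8, w=70) → cum 206  ≥ 137 → median here
  block 24 (N3, w=20) → cum 226
  block 25 (N7, w=45) → cum 271
  block 29 (N6, w=3) → cum 274
Optimal location: block 17.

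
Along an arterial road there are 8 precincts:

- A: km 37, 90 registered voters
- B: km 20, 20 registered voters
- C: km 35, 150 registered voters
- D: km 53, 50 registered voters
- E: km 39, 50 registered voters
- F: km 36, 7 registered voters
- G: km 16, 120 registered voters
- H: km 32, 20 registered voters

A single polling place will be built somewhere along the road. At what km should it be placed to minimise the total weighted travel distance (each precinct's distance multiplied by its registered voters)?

x = 35

For a sum of weighted absolute distances on a line, the optimum is the weighted median (not the mean). Total weight W = 507; half-weight = 253.5.
Sort by position and accumulate weight:
  km 16 (G, w=120) → cum 120
  km 20 (B, w=20) → cum 140
  km 32 (H, w=20) → cum 160
  km 35 (C, w=150) → cum 310  ≥ 253.5 → median here
  km 36 (F, w=7) → cum 317
  km 37 (A, w=90) → cum 407
  km 39 (E, w=50) → cum 457
  km 53 (D, w=50) → cum 507
Optimal location: km 35.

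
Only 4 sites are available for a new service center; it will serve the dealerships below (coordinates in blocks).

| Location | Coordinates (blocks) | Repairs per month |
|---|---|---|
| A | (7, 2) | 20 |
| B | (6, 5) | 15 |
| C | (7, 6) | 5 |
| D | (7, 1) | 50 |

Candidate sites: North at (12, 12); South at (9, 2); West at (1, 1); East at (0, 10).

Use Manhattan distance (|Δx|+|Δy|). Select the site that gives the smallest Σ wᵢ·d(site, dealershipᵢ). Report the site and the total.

South, total 310 blocks

Total weighted distance at each candidate:
  North (12, 12): total = 1350
  South (9, 2): total = 310
  West (1, 1): total = 630
  East (0, 10): total = 1320
Minimum is at South with total 310 blocks.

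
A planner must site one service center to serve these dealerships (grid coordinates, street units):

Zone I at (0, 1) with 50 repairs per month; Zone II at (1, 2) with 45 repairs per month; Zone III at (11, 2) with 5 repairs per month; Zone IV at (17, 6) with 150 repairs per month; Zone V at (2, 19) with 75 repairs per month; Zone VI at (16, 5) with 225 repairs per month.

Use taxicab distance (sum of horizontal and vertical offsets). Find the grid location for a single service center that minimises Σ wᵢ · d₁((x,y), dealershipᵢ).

Manhattan distance separates: Σwᵢ(|x−xᵢ|+|y−yᵢ|) = Σwᵢ|x−xᵢ| + Σwᵢ|y−yᵢ|, so x and y are optimised independently as 1-D weighted medians.
Total weight W = 550; half = 275.
x-coordinate, sorted with cumulative weight:
  x=0 (Zone I, w=50) cum 50
  x=1 (Zone II, w=45) cum 95
  x=2 (Zone V, w=75) cum 170
  x=11 (Zone III, w=5) cum 175
  x=16 (Zone VI, w=225) cum 400  ← median
  x=17 (Zone IV, w=150) cum 550
⇒ x* = 16
y-coordinate, sorted with cumulative weight:
  y=1 (Zone I, w=50) cum 50
  y=2 (Zone II, w=45) cum 95
  y=2 (Zone III, w=5) cum 100
  y=5 (Zone VI, w=225) cum 325  ← median
  y=6 (Zone IV, w=150) cum 475
  y=19 (Zone V, w=75) cum 550
⇒ y* = 5

(16, 5)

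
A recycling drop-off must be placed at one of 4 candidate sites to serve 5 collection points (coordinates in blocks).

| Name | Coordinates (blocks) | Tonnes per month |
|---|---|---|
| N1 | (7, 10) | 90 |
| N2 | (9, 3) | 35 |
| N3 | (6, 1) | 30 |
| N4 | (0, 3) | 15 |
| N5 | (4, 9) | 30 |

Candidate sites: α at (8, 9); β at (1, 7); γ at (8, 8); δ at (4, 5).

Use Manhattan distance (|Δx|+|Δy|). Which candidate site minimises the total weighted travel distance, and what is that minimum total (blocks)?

α, total 1055 blocks

Total weighted distance at each candidate:
  α (8, 9): total = 1055
  β (1, 7): total = 1785
  γ (8, 8): total = 1095
  δ (4, 5): total = 1355
Minimum is at α with total 1055 blocks.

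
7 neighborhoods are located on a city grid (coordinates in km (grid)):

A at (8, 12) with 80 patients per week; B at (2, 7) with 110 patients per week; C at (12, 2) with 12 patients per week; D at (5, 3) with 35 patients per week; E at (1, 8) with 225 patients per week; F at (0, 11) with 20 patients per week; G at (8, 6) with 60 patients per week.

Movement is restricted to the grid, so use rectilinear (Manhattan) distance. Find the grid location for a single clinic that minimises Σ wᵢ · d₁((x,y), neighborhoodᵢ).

Manhattan distance separates: Σwᵢ(|x−xᵢ|+|y−yᵢ|) = Σwᵢ|x−xᵢ| + Σwᵢ|y−yᵢ|, so x and y are optimised independently as 1-D weighted medians.
Total weight W = 542; half = 271.
x-coordinate, sorted with cumulative weight:
  x=0 (F, w=20) cum 20
  x=1 (E, w=225) cum 245
  x=2 (B, w=110) cum 355  ← median
  x=5 (D, w=35) cum 390
  x=8 (A, w=80) cum 470
  x=8 (G, w=60) cum 530
  x=12 (C, w=12) cum 542
⇒ x* = 2
y-coordinate, sorted with cumulative weight:
  y=2 (C, w=12) cum 12
  y=3 (D, w=35) cum 47
  y=6 (G, w=60) cum 107
  y=7 (B, w=110) cum 217
  y=8 (E, w=225) cum 442  ← median
  y=11 (F, w=20) cum 462
  y=12 (A, w=80) cum 542
⇒ y* = 8

(2, 8)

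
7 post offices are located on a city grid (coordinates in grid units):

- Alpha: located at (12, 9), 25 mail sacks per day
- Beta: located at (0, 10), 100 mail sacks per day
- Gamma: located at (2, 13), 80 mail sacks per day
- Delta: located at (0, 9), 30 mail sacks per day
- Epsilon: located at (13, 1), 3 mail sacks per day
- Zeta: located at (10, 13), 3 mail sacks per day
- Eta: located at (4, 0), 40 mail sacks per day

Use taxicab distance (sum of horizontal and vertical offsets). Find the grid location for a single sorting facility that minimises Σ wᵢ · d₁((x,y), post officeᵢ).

Manhattan distance separates: Σwᵢ(|x−xᵢ|+|y−yᵢ|) = Σwᵢ|x−xᵢ| + Σwᵢ|y−yᵢ|, so x and y are optimised independently as 1-D weighted medians.
Total weight W = 281; half = 140.5.
x-coordinate, sorted with cumulative weight:
  x=0 (Beta, w=100) cum 100
  x=0 (Delta, w=30) cum 130
  x=2 (Gamma, w=80) cum 210  ← median
  x=4 (Eta, w=40) cum 250
  x=10 (Zeta, w=3) cum 253
  x=12 (Alpha, w=25) cum 278
  x=13 (Epsilon, w=3) cum 281
⇒ x* = 2
y-coordinate, sorted with cumulative weight:
  y=0 (Eta, w=40) cum 40
  y=1 (Epsilon, w=3) cum 43
  y=9 (Alpha, w=25) cum 68
  y=9 (Delta, w=30) cum 98
  y=10 (Beta, w=100) cum 198  ← median
  y=13 (Gamma, w=80) cum 278
  y=13 (Zeta, w=3) cum 281
⇒ y* = 10

(2, 10)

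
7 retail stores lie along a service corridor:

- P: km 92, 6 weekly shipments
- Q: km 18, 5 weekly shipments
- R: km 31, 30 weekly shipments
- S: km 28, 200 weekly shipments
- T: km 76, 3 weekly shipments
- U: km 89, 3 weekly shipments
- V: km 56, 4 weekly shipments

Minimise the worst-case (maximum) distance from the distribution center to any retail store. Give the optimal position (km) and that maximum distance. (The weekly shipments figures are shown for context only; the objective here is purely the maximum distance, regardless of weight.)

location 55, max distance 37

The 1-center on a line is the midpoint of the two extreme points: leftmost at 18, rightmost at 92.
Optimal location = (18 + 92)/2 = 55; maximum distance = (92 − 18)/2 = 37.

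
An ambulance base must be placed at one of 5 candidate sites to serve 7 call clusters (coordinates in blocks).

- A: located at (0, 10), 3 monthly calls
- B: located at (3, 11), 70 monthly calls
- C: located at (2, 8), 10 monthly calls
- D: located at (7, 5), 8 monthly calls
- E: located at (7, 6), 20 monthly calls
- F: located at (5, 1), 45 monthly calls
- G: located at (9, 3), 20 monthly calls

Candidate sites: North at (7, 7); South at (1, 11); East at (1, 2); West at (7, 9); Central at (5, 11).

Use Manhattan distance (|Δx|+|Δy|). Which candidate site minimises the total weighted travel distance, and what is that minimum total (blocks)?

Central, total 1112 blocks

Total weighted distance at each candidate:
  North (7, 7): total = 1166
  South (1, 11): total = 1452
  East (1, 2): total = 1544
  West (7, 9): total = 1206
  Central (5, 11): total = 1112
Minimum is at Central with total 1112 blocks.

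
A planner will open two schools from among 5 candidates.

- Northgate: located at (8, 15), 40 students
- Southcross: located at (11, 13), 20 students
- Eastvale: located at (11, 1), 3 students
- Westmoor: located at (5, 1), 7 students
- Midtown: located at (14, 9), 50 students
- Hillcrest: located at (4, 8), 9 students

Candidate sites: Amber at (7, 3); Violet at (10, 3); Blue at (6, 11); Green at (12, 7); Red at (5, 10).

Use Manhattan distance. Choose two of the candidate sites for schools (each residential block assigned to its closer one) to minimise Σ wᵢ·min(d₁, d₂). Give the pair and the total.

Evaluate every pair (each demand assigned to the nearer of the two):
  {Blue, Green}: total = 723
  {Green, Red}: total = 771
  {Amber, Green}: total = 938
  {Violet, Green}: total = 959
  {Amber, Blue}: total = 971
  {Violet, Blue}: total = 983
  {Blue, Red}: total = 1015
  {Amber, Red}: total = 1073
  {Violet, Red}: total = 1085
  {Amber, Violet}: total = 1349
Best pair: {Blue, Green} with total 723.

{Blue, Green}, total 723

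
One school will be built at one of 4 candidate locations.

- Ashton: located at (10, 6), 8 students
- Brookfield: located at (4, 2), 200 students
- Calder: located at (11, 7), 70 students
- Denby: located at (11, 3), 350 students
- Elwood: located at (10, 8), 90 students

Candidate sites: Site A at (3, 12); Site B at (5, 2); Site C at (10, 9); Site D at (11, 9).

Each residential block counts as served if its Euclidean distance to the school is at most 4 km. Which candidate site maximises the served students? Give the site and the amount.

Coverage radius r = 4 km; a point is covered iff (Δx)²+(Δy)² ≤ 4² = 16.
  Site A (3, 12): covers {none} → 0
  Site B (5, 2): covers {Brookfield} → 200
  Site C (10, 9): covers {Ashton, Calder, Elwood} → 168
  Site D (11, 9): covers {Ashton, Calder, Elwood} → 168
Maximum coverage at Site B: 200 students.

Site B, covering 200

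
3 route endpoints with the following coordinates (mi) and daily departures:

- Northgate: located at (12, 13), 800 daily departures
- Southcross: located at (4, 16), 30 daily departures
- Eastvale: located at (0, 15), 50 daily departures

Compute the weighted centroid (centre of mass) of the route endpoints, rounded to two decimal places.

The minimiser of Σwᵢ‖p−pᵢ‖² is the weighted centroid p* = (Σwᵢpᵢ)/(Σwᵢ).
Σwᵢ = 880.
Σwᵢxᵢ = 800·12 + 30·4 + 50·0 = 9720.
Σwᵢyᵢ = 800·13 + 30·16 + 50·15 = 11630.
x* = 9720/880 = 11.05, y* = 11630/880 = 13.22.

(11.05, 13.22)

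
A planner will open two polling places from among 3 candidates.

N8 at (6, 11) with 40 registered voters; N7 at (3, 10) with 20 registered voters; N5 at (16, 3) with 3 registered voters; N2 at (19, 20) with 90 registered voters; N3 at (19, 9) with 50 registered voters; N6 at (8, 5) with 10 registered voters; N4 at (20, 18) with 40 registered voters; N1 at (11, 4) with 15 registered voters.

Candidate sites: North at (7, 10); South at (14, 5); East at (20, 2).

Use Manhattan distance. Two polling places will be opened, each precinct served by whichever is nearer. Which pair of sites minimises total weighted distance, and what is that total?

Evaluate every pair (each demand assigned to the nearer of the two):
  {North, East}: total = 3135
  {North, South}: total = 3302
  {South, East}: total = 3762
Best pair: {North, East} with total 3135.

{North, East}, total 3135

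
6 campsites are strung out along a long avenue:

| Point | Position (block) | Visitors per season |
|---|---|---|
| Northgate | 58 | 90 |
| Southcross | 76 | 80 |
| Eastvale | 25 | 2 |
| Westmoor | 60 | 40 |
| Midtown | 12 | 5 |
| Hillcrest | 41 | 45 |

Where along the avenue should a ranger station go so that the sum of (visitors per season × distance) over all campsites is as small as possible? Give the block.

For a sum of weighted absolute distances on a line, the optimum is the weighted median (not the mean). Total weight W = 262; half-weight = 131.
Sort by position and accumulate weight:
  block 12 (Midtown, w=5) → cum 5
  block 25 (Eastvale, w=2) → cum 7
  block 41 (Hillcrest, w=45) → cum 52
  block 58 (Northgate, w=90) → cum 142  ≥ 131 → median here
  block 60 (Westmoor, w=40) → cum 182
  block 76 (Southcross, w=80) → cum 262
Optimal location: block 58.

x = 58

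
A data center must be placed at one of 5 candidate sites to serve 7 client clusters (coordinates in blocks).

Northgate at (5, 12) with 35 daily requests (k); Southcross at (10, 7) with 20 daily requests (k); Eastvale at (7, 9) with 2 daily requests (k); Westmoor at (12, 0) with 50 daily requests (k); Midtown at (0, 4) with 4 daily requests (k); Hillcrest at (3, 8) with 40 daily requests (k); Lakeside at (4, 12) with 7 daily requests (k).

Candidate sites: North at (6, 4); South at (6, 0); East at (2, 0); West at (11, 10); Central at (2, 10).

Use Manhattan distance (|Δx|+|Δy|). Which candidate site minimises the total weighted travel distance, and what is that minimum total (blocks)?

Total weighted distance at each candidate:
  North (6, 4): total = 1341
  South (6, 0): total = 1573
  East (2, 0): total = 1835
  West (11, 10): total = 1451
  Central (2, 10): total = 1587
Minimum is at North with total 1341 blocks.

North, total 1341 blocks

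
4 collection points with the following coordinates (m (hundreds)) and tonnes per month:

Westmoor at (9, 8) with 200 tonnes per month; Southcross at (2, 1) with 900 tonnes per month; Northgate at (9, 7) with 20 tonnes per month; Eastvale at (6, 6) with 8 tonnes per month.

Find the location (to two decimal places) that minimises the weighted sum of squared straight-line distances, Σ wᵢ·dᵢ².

(3.39, 2.38)

The minimiser of Σwᵢ‖p−pᵢ‖² is the weighted centroid p* = (Σwᵢpᵢ)/(Σwᵢ).
Σwᵢ = 1128.
Σwᵢxᵢ = 200·9 + 900·2 + 20·9 + 8·6 = 3828.
Σwᵢyᵢ = 200·8 + 900·1 + 20·7 + 8·6 = 2688.
x* = 3828/1128 = 3.39, y* = 2688/1128 = 2.38.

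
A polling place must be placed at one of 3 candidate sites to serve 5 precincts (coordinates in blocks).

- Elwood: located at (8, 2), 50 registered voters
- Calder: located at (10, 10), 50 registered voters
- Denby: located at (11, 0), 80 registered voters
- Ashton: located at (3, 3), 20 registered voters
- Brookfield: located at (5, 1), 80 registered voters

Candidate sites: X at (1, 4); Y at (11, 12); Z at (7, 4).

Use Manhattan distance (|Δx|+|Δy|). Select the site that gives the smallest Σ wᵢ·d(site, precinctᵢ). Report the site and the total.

Total weighted distance at each candidate:
  X (1, 4): total = 2940
  Y (11, 12): total = 3460
  Z (7, 4): total = 1740
Minimum is at Z with total 1740 blocks.

Z, total 1740 blocks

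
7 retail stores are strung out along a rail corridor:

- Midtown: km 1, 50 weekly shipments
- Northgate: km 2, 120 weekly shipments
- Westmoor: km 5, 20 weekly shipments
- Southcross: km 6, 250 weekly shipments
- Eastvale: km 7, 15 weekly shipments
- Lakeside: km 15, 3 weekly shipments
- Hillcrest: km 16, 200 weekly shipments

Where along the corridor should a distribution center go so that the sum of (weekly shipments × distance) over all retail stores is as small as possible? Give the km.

For a sum of weighted absolute distances on a line, the optimum is the weighted median (not the mean). Total weight W = 658; half-weight = 329.
Sort by position and accumulate weight:
  km 1 (Midtown, w=50) → cum 50
  km 2 (Northgate, w=120) → cum 170
  km 5 (Westmoor, w=20) → cum 190
  km 6 (Southcross, w=250) → cum 440  ≥ 329 → median here
  km 7 (Eastvale, w=15) → cum 455
  km 15 (Lakeside, w=3) → cum 458
  km 16 (Hillcrest, w=200) → cum 658
Optimal location: km 6.

x = 6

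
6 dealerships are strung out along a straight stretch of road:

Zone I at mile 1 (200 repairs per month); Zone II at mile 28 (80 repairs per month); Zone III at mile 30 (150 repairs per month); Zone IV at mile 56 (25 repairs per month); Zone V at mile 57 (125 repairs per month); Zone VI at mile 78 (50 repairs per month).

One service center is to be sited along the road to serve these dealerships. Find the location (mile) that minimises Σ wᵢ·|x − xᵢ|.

x = 30

For a sum of weighted absolute distances on a line, the optimum is the weighted median (not the mean). Total weight W = 630; half-weight = 315.
Sort by position and accumulate weight:
  mile 1 (Zone I, w=200) → cum 200
  mile 28 (Zone II, w=80) → cum 280
  mile 30 (Zone III, w=150) → cum 430  ≥ 315 → median here
  mile 56 (Zone IV, w=25) → cum 455
  mile 57 (Zone V, w=125) → cum 580
  mile 78 (Zone VI, w=50) → cum 630
Optimal location: mile 30.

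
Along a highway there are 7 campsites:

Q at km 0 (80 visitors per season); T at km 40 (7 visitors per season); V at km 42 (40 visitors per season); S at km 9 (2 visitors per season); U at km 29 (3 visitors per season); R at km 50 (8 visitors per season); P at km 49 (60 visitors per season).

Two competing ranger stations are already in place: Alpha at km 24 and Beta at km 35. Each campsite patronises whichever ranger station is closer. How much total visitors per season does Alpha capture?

85

The indifferent point is the midpoint (24+35)/2 = 29.5; campsites left of it (closer to Alpha at 24) go to Alpha, those right go to Beta.
  Q at 0 (w=80) → Alpha
  S at 9 (w=2) → Alpha
  U at 29 (w=3) → Alpha
  T at 40 (w=7) → Beta
  V at 42 (w=40) → Beta
  P at 49 (w=60) → Beta
  R at 50 (w=8) → Beta
Alpha captures 85; Beta captures 115.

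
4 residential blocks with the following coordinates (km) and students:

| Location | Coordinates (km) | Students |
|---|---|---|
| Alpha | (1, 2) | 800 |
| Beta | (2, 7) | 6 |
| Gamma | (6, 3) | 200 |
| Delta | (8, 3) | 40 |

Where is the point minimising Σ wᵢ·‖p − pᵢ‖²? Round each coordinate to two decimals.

(2.23, 2.26)

The minimiser of Σwᵢ‖p−pᵢ‖² is the weighted centroid p* = (Σwᵢpᵢ)/(Σwᵢ).
Σwᵢ = 1046.
Σwᵢxᵢ = 800·1 + 6·2 + 200·6 + 40·8 = 2332.
Σwᵢyᵢ = 800·2 + 6·7 + 200·3 + 40·3 = 2362.
x* = 2332/1046 = 2.23, y* = 2362/1046 = 2.26.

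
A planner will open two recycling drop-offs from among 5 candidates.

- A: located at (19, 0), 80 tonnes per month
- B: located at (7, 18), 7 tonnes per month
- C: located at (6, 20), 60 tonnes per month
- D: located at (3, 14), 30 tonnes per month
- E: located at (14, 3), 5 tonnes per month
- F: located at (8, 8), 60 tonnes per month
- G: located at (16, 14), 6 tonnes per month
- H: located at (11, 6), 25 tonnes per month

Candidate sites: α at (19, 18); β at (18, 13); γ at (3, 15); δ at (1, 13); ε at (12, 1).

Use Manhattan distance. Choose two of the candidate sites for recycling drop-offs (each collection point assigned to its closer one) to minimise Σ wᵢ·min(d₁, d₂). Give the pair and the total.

{γ, ε}, total 2113

Evaluate every pair (each demand assigned to the nearer of the two):
  {γ, ε}: total = 2113
  {δ, ε}: total = 2453
  {β, γ}: total = 2837
  {α, ε}: total = 3096
  {β, δ}: total = 3165
  {β, ε}: total = 3220
  {α, γ}: total = 3286
  {α, δ}: total = 3614
  {α, β}: total = 3922
  {γ, δ}: total = 4383
Best pair: {γ, ε} with total 2113.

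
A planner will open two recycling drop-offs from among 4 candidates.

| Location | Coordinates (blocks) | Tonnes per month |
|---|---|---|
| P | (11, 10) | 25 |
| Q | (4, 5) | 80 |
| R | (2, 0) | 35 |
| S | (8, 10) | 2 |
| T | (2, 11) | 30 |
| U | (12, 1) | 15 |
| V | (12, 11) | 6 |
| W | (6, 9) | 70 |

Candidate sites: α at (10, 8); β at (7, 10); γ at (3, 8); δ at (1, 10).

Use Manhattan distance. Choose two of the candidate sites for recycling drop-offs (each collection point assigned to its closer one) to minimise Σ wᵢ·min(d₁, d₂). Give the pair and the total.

Evaluate every pair (each demand assigned to the nearer of the two):
  {β, γ}: total = 1243
  {α, γ}: total = 1283
  {γ, δ}: total = 1551
  {β, δ}: total = 1573
  {α, δ}: total = 1683
  {α, β}: total = 1727
Best pair: {β, γ} with total 1243.

{β, γ}, total 1243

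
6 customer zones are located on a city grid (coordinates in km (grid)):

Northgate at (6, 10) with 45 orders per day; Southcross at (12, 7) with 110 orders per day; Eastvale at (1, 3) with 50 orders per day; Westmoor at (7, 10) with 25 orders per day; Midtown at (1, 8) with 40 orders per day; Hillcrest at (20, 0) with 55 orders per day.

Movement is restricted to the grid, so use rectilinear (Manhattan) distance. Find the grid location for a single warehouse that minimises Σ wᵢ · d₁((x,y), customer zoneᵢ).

Manhattan distance separates: Σwᵢ(|x−xᵢ|+|y−yᵢ|) = Σwᵢ|x−xᵢ| + Σwᵢ|y−yᵢ|, so x and y are optimised independently as 1-D weighted medians.
Total weight W = 325; half = 162.5.
x-coordinate, sorted with cumulative weight:
  x=1 (Eastvale, w=50) cum 50
  x=1 (Midtown, w=40) cum 90
  x=6 (Northgate, w=45) cum 135
  x=7 (Westmoor, w=25) cum 160
  x=12 (Southcross, w=110) cum 270  ← median
  x=20 (Hillcrest, w=55) cum 325
⇒ x* = 12
y-coordinate, sorted with cumulative weight:
  y=0 (Hillcrest, w=55) cum 55
  y=3 (Eastvale, w=50) cum 105
  y=7 (Southcross, w=110) cum 215  ← median
  y=8 (Midtown, w=40) cum 255
  y=10 (Northgate, w=45) cum 300
  y=10 (Westmoor, w=25) cum 325
⇒ y* = 7

(12, 7)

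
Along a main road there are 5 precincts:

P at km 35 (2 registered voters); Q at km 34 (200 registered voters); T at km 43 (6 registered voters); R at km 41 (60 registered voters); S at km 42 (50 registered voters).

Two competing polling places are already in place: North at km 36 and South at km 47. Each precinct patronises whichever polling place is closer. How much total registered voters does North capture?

262

The indifferent point is the midpoint (36+47)/2 = 41.5; precincts left of it (closer to North at 36) go to North, those right go to South.
  Q at 34 (w=200) → North
  P at 35 (w=2) → North
  R at 41 (w=60) → North
  S at 42 (w=50) → South
  T at 43 (w=6) → South
North captures 262; South captures 56.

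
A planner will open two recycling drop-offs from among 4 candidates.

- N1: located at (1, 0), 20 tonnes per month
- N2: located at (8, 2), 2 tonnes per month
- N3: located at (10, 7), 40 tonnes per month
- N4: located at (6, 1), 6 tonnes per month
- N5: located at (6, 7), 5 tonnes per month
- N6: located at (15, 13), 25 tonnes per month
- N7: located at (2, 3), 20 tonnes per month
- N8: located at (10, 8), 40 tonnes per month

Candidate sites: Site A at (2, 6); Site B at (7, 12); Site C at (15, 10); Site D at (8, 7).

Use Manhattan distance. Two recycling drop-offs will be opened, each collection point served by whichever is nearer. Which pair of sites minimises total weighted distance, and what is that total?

{Site A, Site D}, total 793

Evaluate every pair (each demand assigned to the nearer of the two):
  {Site A, Site D}: total = 793
  {Site C, Site D}: total = 823
  {Site B, Site D}: total = 973
  {Site A, Site C}: total = 974
  {Site A, Site B}: total = 1124
  {Site B, Site C}: total = 1439
Best pair: {Site A, Site D} with total 793.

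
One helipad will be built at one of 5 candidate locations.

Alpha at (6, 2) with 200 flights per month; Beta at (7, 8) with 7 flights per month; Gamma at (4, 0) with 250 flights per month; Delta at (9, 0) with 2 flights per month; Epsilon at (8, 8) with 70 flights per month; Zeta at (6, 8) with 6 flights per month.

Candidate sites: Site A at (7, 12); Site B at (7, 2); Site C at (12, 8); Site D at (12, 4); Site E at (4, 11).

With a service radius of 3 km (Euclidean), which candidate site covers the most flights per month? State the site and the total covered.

Site B, covering 202

Coverage radius r = 3 km; a point is covered iff (Δx)²+(Δy)² ≤ 3² = 9.
  Site A (7, 12): covers {none} → 0
  Site B (7, 2): covers {Alpha, Delta} → 202
  Site C (12, 8): covers {none} → 0
  Site D (12, 4): covers {none} → 0
  Site E (4, 11): covers {none} → 0
Maximum coverage at Site B: 202 flights per month.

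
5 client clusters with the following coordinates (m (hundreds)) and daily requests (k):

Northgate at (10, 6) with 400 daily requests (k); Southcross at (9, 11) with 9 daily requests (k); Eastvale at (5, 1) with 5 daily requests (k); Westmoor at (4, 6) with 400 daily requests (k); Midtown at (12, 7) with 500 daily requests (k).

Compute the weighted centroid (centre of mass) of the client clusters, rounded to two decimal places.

The minimiser of Σwᵢ‖p−pᵢ‖² is the weighted centroid p* = (Σwᵢpᵢ)/(Σwᵢ).
Σwᵢ = 1314.
Σwᵢxᵢ = 400·10 + 9·9 + 5·5 + 400·4 + 500·12 = 11706.
Σwᵢyᵢ = 400·6 + 9·11 + 5·1 + 400·6 + 500·7 = 8404.
x* = 11706/1314 = 8.91, y* = 8404/1314 = 6.40.

(8.91, 6.40)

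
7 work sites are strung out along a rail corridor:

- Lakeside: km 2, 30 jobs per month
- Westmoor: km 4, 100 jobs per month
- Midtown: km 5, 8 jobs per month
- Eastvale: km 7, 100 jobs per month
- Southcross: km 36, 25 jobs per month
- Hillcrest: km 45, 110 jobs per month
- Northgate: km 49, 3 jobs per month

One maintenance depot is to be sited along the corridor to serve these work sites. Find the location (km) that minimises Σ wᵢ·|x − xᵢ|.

x = 7

For a sum of weighted absolute distances on a line, the optimum is the weighted median (not the mean). Total weight W = 376; half-weight = 188.
Sort by position and accumulate weight:
  km 2 (Lakeside, w=30) → cum 30
  km 4 (Westmoor, w=100) → cum 130
  km 5 (Midtown, w=8) → cum 138
  km 7 (Eastvale, w=100) → cum 238  ≥ 188 → median here
  km 36 (Southcross, w=25) → cum 263
  km 45 (Hillcrest, w=110) → cum 373
  km 49 (Northgate, w=3) → cum 376
Optimal location: km 7.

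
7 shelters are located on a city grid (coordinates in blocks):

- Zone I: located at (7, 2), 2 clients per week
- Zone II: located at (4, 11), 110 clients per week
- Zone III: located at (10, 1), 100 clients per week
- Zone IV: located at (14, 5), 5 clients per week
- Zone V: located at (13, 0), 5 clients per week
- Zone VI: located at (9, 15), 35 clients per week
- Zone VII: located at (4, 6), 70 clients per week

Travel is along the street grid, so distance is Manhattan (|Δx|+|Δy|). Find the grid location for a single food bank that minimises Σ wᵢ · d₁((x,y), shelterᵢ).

(4, 6)

Manhattan distance separates: Σwᵢ(|x−xᵢ|+|y−yᵢ|) = Σwᵢ|x−xᵢ| + Σwᵢ|y−yᵢ|, so x and y are optimised independently as 1-D weighted medians.
Total weight W = 327; half = 163.5.
x-coordinate, sorted with cumulative weight:
  x=4 (Zone II, w=110) cum 110
  x=4 (Zone VII, w=70) cum 180  ← median
  x=7 (Zone I, w=2) cum 182
  x=9 (Zone VI, w=35) cum 217
  x=10 (Zone III, w=100) cum 317
  x=13 (Zone V, w=5) cum 322
  x=14 (Zone IV, w=5) cum 327
⇒ x* = 4
y-coordinate, sorted with cumulative weight:
  y=0 (Zone V, w=5) cum 5
  y=1 (Zone III, w=100) cum 105
  y=2 (Zone I, w=2) cum 107
  y=5 (Zone IV, w=5) cum 112
  y=6 (Zone VII, w=70) cum 182  ← median
  y=11 (Zone II, w=110) cum 292
  y=15 (Zone VI, w=35) cum 327
⇒ y* = 6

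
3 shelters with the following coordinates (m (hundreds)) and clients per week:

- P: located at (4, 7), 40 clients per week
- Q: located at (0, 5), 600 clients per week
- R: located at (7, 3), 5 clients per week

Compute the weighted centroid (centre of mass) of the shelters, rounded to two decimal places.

(0.30, 5.11)

The minimiser of Σwᵢ‖p−pᵢ‖² is the weighted centroid p* = (Σwᵢpᵢ)/(Σwᵢ).
Σwᵢ = 645.
Σwᵢxᵢ = 40·4 + 600·0 + 5·7 = 195.
Σwᵢyᵢ = 40·7 + 600·5 + 5·3 = 3295.
x* = 195/645 = 0.30, y* = 3295/645 = 5.11.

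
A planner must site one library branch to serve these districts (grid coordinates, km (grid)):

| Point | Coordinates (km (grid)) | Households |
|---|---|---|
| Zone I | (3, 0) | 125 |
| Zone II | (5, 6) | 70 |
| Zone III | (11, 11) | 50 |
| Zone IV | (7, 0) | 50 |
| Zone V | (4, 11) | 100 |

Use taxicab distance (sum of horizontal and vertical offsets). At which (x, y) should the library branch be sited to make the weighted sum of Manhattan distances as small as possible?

Manhattan distance separates: Σwᵢ(|x−xᵢ|+|y−yᵢ|) = Σwᵢ|x−xᵢ| + Σwᵢ|y−yᵢ|, so x and y are optimised independently as 1-D weighted medians.
Total weight W = 395; half = 197.5.
x-coordinate, sorted with cumulative weight:
  x=3 (Zone I, w=125) cum 125
  x=4 (Zone V, w=100) cum 225  ← median
  x=5 (Zone II, w=70) cum 295
  x=7 (Zone IV, w=50) cum 345
  x=11 (Zone III, w=50) cum 395
⇒ x* = 4
y-coordinate, sorted with cumulative weight:
  y=0 (Zone I, w=125) cum 125
  y=0 (Zone IV, w=50) cum 175
  y=6 (Zone II, w=70) cum 245  ← median
  y=11 (Zone III, w=50) cum 295
  y=11 (Zone V, w=100) cum 395
⇒ y* = 6

(4, 6)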